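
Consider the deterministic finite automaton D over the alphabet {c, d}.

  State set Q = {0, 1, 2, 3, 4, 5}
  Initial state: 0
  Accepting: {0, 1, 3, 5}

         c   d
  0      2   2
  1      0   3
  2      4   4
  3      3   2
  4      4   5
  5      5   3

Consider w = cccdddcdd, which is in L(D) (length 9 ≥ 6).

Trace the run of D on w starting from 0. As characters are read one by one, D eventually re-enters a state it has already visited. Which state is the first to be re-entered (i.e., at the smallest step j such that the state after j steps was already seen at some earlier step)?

State sequence: 0 -c-> 2 -c-> 4 -c-> 4 -d-> 5 -d-> 3 -d-> 2 -c-> 4 -d-> 5 -d-> 3
First repeat at step 3: 4 was already visited.

The earliest repeat is at step j = 3: D is in 4, which it already visited at step i = 2.
With |Q| = 6, pigeonhole forces a state repeat no later than step 6; the substring read between the first and second visits to that state can be pumped.

4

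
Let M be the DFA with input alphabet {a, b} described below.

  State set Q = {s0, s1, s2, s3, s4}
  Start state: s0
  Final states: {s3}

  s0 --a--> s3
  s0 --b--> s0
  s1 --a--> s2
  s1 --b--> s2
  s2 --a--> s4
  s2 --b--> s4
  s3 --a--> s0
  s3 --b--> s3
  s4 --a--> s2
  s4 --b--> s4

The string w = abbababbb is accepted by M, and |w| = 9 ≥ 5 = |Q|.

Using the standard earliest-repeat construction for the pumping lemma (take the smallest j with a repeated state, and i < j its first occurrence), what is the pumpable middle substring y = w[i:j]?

Run of M on w = a b b a b a b b b:
  step 0: s0  (start)
  step 1: s3  (read a: s0→s3)
  step 2: s3  (read b: s3→s3)   ← first repeat (s3 seen earlier)
  step 3: s3  (read b: s3→s3)
  step 4: s0  (read a: s3→s0)
  step 5: s0  (read b: s0→s0)
  step 6: s3  (read a: s0→s3)
  step 7: s3  (read b: s3→s3)
  step 8: s3  (read b: s3→s3)
  step 9: s3  (read b: s3→s3)

So i = 1, j = 2, giving x = w[0:1] = a, y = w[1:2] = b, z = w[2:9] = bababbb.
Check: |xy| = 2 ≤ 5 and |y| = 1 ≥ 1. Reading y takes M from s3 back to s3, so every xyⁱz is accepted.
With |Q| = 5, pigeonhole forces a state repeat no later than step 5; the substring read between the first and second visits to that state can be pumped.

b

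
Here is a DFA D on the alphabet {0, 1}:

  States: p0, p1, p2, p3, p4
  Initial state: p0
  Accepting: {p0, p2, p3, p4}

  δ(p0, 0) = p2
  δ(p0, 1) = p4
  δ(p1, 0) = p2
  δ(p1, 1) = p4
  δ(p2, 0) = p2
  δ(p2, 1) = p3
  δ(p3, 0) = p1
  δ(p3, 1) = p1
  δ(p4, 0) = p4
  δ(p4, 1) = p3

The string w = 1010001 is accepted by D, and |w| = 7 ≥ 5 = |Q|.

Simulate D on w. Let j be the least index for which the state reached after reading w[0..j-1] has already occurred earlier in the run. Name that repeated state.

p4

Run of D on w = 1 0 1 0 0 0 1:
  step 0: p0  (start)
  step 1: p4  (read 1: p0→p4)
  step 2: p4  (read 0: p4→p4)   ← first repeat (p4 seen earlier)
  step 3: p3  (read 1: p4→p3)
  step 4: p1  (read 0: p3→p1)
  step 5: p2  (read 0: p1→p2)
  step 6: p2  (read 0: p2→p2)
  step 7: p3  (read 1: p2→p3)

The earliest repeat is at step j = 2: D is in p4, which it already visited at step i = 1.
With |Q| = 5, pigeonhole forces a state repeat no later than step 5; the substring read between the first and second visits to that state can be pumped.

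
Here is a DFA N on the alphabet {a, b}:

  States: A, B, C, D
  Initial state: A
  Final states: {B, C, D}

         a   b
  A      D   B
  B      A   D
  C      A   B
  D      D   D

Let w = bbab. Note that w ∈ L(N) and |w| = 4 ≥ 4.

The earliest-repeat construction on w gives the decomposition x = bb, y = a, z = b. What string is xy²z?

xy^2z = bb·a·a·b = bbaab.
Reading y = a takes N from D back to D, so after x·y·y the machine is still in D, and z then leads to the accepting state D. Hence bbaab ∈ L(N).

bbaab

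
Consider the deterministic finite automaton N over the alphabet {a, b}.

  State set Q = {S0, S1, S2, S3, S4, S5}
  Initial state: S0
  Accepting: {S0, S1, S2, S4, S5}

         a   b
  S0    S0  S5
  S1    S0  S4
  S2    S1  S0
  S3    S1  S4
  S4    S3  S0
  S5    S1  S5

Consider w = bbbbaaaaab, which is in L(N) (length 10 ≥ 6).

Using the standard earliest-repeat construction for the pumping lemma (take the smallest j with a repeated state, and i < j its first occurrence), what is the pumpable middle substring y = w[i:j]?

b

State sequence: S0 -b-> S5 -b-> S5 -b-> S5 -b-> S5 -a-> S1 -a-> S0 -a-> S0 -a-> S0 -a-> S0 -b-> S5
First repeat at step 2: S5 was already visited.

So i = 1, j = 2, giving x = w[0:1] = b, y = w[1:2] = b, z = w[2:10] = bbaaaaab.
Check: |xy| = 2 ≤ 6 and |y| = 1 ≥ 1. Reading y takes N from S5 back to S5, so every xyⁱz is accepted.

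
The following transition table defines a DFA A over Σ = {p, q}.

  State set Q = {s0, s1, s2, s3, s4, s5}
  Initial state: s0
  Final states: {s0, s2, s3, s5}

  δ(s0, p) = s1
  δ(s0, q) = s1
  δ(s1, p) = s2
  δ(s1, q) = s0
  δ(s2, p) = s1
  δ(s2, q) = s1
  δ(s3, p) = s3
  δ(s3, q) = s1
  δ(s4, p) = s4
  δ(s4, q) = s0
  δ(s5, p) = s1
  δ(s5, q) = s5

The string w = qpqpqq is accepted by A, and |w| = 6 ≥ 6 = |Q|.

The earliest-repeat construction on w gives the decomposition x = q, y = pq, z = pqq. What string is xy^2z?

qpqpqpqq

xy^2z = q·pq·pq·pqq = qpqpqpqq.
Reading y = pq takes A from s1 back to s1, so after x·y·y the machine is still in s1, and z then leads to the accepting state s0. Hence qpqpqpqq ∈ L(A).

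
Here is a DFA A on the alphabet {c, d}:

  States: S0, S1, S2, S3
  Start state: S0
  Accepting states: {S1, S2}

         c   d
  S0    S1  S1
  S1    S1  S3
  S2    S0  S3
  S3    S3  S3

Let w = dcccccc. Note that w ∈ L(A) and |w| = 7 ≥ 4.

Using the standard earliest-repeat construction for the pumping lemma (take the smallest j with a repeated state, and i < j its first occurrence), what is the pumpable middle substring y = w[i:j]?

c

Run of A on w = d c c c c c c:
  step 0: S0  (start)
  step 1: S1  (read d: S0→S1)
  step 2: S1  (read c: S1→S1)   ← first repeat (S1 seen earlier)
  step 3: S1  (read c: S1→S1)
  step 4: S1  (read c: S1→S1)
  step 5: S1  (read c: S1→S1)
  step 6: S1  (read c: S1→S1)
  step 7: S1  (read c: S1→S1)

So i = 1, j = 2, giving x = w[0:1] = d, y = w[1:2] = c, z = w[2:7] = ccccc.
Check: |xy| = 2 ≤ 4 and |y| = 1 ≥ 1. Reading y takes A from S1 back to S1, so every xyⁱz is accepted.
Since A has 4 states, any run of length ≥ 4 visits 4+1 states, so by pigeonhole some state repeats within the first 4 steps — that repeat gives the pumpable loop.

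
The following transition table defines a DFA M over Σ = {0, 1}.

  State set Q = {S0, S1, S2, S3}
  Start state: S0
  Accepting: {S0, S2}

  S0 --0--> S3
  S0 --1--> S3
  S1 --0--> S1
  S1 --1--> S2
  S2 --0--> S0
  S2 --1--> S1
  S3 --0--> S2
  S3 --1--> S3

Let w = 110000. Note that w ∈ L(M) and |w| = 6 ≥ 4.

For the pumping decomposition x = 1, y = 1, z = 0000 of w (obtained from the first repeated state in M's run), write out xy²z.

xy^2z = 1·1·1·0000 = 1110000.
Reading y = 1 takes M from S3 back to S3, so after x·y·y the machine is still in S3, and z then leads to the accepting state S2. Hence 1110000 ∈ L(M).

1110000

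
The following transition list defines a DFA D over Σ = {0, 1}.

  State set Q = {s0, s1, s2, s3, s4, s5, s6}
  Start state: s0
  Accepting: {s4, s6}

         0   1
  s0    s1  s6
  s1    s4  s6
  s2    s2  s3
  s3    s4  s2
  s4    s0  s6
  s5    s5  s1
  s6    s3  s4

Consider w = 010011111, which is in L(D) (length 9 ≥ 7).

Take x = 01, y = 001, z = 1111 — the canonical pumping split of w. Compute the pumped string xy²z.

xy^2z = 01·001·001·1111 = 010010011111.
Reading y = 001 takes D from s6 back to s6, so after x·y·y the machine is still in s6, and z then leads to the accepting state s6. Hence 010010011111 ∈ L(D).

010010011111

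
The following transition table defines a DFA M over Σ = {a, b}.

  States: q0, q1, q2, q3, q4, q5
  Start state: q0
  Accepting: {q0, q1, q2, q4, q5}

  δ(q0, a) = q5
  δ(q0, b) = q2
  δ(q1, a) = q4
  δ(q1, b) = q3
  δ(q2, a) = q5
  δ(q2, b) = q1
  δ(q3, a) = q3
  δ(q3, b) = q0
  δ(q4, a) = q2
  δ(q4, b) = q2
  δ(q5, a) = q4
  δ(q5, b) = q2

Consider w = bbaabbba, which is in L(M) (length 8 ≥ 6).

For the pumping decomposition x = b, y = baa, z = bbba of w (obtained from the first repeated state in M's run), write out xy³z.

xy^3z = b·baa·baa·baa·bbba = bbaabaabaabbba.
Reading y = baa takes M from q2 back to q2, so after x·y·y·y the machine is still in q2, and z then leads to the accepting state q5. Hence bbaabaabaabbba ∈ L(M).

bbaabaabaabbba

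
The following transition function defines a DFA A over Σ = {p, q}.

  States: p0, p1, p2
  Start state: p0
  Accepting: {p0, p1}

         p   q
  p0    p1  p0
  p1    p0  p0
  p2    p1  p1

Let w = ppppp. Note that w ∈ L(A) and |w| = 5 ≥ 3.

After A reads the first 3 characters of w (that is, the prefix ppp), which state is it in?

p1

State sequence: p0 -p-> p1 -p-> p0 -p-> p1

After reading 3 characters, A is in state p1.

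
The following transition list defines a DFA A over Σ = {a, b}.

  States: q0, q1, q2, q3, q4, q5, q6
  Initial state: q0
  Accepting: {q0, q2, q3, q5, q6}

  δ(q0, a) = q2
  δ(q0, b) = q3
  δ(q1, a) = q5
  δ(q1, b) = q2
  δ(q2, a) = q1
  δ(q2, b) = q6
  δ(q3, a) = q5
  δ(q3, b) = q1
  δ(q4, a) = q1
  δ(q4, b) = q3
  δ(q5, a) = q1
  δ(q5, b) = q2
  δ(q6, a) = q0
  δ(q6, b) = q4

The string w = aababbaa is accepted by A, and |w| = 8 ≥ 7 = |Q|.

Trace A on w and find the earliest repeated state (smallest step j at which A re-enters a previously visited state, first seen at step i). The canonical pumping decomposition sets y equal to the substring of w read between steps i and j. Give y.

ab

Run of A on w = a a b a b b a a:
  step 0: q0  (start)
  step 1: q2  (read a: q0→q2)
  step 2: q1  (read a: q2→q1)
  step 3: q2  (read b: q1→q2)   ← first repeat (q2 seen earlier)
  step 4: q1  (read a: q2→q1)
  step 5: q2  (read b: q1→q2)
  step 6: q6  (read b: q2→q6)
  step 7: q0  (read a: q6→q0)
  step 8: q2  (read a: q0→q2)

So i = 1, j = 3, giving x = w[0:1] = a, y = w[1:3] = ab, z = w[3:8] = abbaa.
Check: |xy| = 3 ≤ 7 and |y| = 2 ≥ 1. Reading y takes A from q2 back to q2, so every xyⁱz is accepted.
Pumping length from the standard proof: p = 7 (the number of states). The repeated state found above gives |xy| = j ≤ 7 and |y| = j − i ≥ 1.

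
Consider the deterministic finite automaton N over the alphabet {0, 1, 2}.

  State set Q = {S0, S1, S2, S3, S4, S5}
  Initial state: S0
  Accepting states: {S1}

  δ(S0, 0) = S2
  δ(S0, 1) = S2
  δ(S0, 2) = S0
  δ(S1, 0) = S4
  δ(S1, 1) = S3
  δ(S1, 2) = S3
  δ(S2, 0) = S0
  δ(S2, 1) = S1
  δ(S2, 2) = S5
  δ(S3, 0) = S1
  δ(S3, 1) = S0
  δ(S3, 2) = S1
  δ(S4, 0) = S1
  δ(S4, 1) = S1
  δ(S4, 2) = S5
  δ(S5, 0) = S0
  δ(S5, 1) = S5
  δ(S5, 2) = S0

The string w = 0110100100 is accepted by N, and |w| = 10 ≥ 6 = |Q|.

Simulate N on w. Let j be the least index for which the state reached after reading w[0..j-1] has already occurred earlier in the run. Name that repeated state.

Run of N on w = 0 1 1 0 1 0 0 1 0 0:
  step 0: S0  (start)
  step 1: S2  (read 0: S0→S2)
  step 2: S1  (read 1: S2→S1)
  step 3: S3  (read 1: S1→S3)
  step 4: S1  (read 0: S3→S1)   ← first repeat (S1 seen earlier)
  step 5: S3  (read 1: S1→S3)
  step 6: S1  (read 0: S3→S1)
  step 7: S4  (read 0: S1→S4)
  step 8: S1  (read 1: S4→S1)
  step 9: S4  (read 0: S1→S4)
  step 10: S1  (read 0: S4→S1)

The earliest repeat is at step j = 4: N is in S1, which it already visited at step i = 2.
With |Q| = 6, pigeonhole forces a state repeat no later than step 6; the substring read between the first and second visits to that state can be pumped.

S1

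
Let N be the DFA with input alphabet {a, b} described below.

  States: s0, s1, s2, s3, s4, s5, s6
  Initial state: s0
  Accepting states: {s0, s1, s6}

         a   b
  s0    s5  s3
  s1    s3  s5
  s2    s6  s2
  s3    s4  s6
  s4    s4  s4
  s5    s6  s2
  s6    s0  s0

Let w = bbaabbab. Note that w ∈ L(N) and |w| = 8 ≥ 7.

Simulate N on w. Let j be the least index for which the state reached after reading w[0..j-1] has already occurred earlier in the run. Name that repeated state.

Run of N on w = b b a a b b a b:
  step 0: s0  (start)
  step 1: s3  (read b: s0→s3)
  step 2: s6  (read b: s3→s6)
  step 3: s0  (read a: s6→s0)   ← first repeat (s0 seen earlier)
  step 4: s5  (read a: s0→s5)
  step 5: s2  (read b: s5→s2)
  step 6: s2  (read b: s2→s2)
  step 7: s6  (read a: s2→s6)
  step 8: s0  (read b: s6→s0)

The earliest repeat is at step j = 3: N is in s0, which it already visited at step i = 0.

s0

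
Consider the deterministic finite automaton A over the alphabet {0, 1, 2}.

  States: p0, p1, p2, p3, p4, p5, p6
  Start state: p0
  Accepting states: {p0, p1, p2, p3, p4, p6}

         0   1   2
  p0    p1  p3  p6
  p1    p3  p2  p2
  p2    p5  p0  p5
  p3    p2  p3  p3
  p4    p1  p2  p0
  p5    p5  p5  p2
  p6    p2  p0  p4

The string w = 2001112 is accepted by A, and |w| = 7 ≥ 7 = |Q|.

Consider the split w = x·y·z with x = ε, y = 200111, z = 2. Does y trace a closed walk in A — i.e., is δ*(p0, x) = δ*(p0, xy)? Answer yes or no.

no

State sequence: p0 -2-> p6 -0-> p2 -0-> p5 -1-> p5 -1-> p5 -1-> p5

After x (step 0): p0. After xy (step 6): p5.
They differ (p0 ≠ p5), so y is not a cycle from the state after x; this split is not the one the pumping-lemma construction produces, and pumping y need not keep the string in L(A).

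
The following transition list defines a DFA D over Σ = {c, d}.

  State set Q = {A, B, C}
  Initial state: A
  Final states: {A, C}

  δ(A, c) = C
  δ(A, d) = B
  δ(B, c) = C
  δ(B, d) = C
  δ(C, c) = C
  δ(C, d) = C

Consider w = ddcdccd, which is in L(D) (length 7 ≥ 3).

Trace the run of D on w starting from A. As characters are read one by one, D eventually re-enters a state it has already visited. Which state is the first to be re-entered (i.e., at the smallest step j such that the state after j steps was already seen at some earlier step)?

C

State sequence: A -d-> B -d-> C -c-> C -d-> C -c-> C -c-> C -d-> C
First repeat at step 3: C was already visited.

The earliest repeat is at step j = 3: D is in C, which it already visited at step i = 2.
With |Q| = 3, pigeonhole forces a state repeat no later than step 3; the substring read between the first and second visits to that state can be pumped.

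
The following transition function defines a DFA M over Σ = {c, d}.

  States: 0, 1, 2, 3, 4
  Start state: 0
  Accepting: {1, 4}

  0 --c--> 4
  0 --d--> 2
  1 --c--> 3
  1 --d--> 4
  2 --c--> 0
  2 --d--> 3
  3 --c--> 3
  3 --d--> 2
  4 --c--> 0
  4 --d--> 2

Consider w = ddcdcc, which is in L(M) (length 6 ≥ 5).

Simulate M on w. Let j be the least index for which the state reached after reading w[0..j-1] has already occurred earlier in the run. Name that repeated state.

3

Run of M on w = d d c d c c:
  step 0: 0  (start)
  step 1: 2  (read d: 0→2)
  step 2: 3  (read d: 2→3)
  step 3: 3  (read c: 3→3)   ← first repeat (3 seen earlier)
  step 4: 2  (read d: 3→2)
  step 5: 0  (read c: 2→0)
  step 6: 4  (read c: 0→4)

The earliest repeat is at step j = 3: M is in 3, which it already visited at step i = 2.
The DFA has 5 states, so the proof of the pumping lemma guarantees a repeated state among the first 5+1 visited; the segment between the two visits is the pumpable y.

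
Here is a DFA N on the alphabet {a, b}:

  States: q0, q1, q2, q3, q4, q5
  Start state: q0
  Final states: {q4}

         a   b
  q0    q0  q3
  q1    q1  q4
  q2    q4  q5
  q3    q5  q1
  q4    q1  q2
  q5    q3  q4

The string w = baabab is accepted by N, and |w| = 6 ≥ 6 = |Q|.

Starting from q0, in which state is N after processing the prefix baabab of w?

q4

State sequence: q0 -b-> q3 -a-> q5 -a-> q3 -b-> q1 -a-> q1 -b-> q4

After reading 6 characters, N is in state q4.
(This kind of state-tracing is the core of the pumping-lemma construction: with 6 states, pigeonhole forces a repeat within the first 6 steps.)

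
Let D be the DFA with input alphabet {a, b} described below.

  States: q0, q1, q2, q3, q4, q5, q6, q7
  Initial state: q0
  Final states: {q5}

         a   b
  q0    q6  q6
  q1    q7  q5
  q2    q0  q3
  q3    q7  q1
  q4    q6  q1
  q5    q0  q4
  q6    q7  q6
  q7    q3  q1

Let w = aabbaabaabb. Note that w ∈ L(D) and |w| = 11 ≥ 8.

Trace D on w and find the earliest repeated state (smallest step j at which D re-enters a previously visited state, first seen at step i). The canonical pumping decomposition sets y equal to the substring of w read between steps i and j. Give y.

Run of D on w = a a b b a a b a a b b:
  step 0: q0  (start)
  step 1: q6  (read a: q0→q6)
  step 2: q7  (read a: q6→q7)
  step 3: q1  (read b: q7→q1)
  step 4: q5  (read b: q1→q5)
  step 5: q0  (read a: q5→q0)   ← first repeat (q0 seen earlier)
  step 6: q6  (read a: q0→q6)
  step 7: q6  (read b: q6→q6)
  step 8: q7  (read a: q6→q7)
  step 9: q3  (read a: q7→q3)
  step 10: q1  (read b: q3→q1)
  step 11: q5  (read b: q1→q5)

So i = 0, j = 5, giving x = w[0:0] = ε, y = w[0:5] = aabba, z = w[5:11] = abaabb.
Check: |xy| = 5 ≤ 8 and |y| = 5 ≥ 1. Reading y takes D from q0 back to q0, so every xyⁱz is accepted.
Since D has 8 states, any run of length ≥ 8 visits 8+1 states, so by pigeonhole some state repeats within the first 8 steps — that repeat gives the pumpable loop.

aabba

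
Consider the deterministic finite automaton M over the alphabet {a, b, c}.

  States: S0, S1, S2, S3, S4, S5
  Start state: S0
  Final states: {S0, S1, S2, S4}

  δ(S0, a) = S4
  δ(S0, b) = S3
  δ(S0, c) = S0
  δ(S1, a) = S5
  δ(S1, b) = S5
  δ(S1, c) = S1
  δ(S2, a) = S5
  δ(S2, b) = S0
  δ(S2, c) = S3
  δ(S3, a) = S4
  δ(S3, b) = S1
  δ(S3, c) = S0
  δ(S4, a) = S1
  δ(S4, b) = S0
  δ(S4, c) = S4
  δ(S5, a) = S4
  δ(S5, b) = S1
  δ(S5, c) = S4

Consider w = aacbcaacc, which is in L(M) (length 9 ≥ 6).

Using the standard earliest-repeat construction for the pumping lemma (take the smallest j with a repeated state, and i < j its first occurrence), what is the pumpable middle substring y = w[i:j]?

c

State sequence: S0 -a-> S4 -a-> S1 -c-> S1 -b-> S5 -c-> S4 -a-> S1 -a-> S5 -c-> S4 -c-> S4
First repeat at step 3: S1 was already visited.

So i = 2, j = 3, giving x = w[0:2] = aa, y = w[2:3] = c, z = w[3:9] = bcaacc.
Check: |xy| = 3 ≤ 6 and |y| = 1 ≥ 1. Reading y takes M from S1 back to S1, so every xyⁱz is accepted.
Since M has 6 states, any run of length ≥ 6 visits 6+1 states, so by pigeonhole some state repeats within the first 6 steps — that repeat gives the pumpable loop.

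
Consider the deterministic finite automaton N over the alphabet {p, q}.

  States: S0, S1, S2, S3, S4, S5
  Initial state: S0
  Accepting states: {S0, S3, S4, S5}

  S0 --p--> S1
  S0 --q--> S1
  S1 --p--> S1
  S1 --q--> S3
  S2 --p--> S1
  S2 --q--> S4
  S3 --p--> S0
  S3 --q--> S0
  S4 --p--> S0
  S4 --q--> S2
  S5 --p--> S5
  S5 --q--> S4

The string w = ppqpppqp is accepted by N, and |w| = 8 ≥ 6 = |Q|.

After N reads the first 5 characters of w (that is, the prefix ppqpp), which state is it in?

S1

Run of N on the first 5 characters of w = p p q p p:
  step 0: S0  (start)
  step 1: S1  (read p: S0→S1)
  step 2: S1  (read p: S1→S1)
  step 3: S3  (read q: S1→S3)
  step 4: S0  (read p: S3→S0)
  step 5: S1  (read p: S0→S1)

After reading 5 characters, N is in state S1.
(This kind of state-tracing is the core of the pumping-lemma construction: with 6 states, pigeonhole forces a repeat within the first 6 steps.)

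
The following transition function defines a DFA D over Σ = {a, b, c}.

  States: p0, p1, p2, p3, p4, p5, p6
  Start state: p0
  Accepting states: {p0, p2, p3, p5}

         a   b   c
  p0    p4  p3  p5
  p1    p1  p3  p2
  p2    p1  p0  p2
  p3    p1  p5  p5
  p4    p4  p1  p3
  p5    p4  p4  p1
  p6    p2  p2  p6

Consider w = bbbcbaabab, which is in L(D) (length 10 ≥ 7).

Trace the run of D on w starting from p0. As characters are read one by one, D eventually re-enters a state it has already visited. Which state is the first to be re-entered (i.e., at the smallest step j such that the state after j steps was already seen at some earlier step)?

p3

State sequence: p0 -b-> p3 -b-> p5 -b-> p4 -c-> p3 -b-> p5 -a-> p4 -a-> p4 -b-> p1 -a-> p1 -b-> p3
First repeat at step 4: p3 was already visited.

The earliest repeat is at step j = 4: D is in p3, which it already visited at step i = 1.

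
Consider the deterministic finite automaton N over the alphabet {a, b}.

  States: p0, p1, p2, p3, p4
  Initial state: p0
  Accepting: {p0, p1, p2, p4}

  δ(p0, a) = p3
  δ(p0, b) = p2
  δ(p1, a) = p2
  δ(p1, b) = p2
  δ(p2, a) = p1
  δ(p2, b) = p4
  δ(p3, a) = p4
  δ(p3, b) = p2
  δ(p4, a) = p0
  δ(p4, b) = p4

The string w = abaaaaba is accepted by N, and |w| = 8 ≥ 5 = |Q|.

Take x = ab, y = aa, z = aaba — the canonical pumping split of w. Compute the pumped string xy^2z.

abaaaaaaba

xy^2z = ab·aa·aa·aaba = abaaaaaaba.
Reading y = aa takes N from p2 back to p2, so after x·y·y the machine is still in p2, and z then leads to the accepting state p0. Hence abaaaaaaba ∈ L(N).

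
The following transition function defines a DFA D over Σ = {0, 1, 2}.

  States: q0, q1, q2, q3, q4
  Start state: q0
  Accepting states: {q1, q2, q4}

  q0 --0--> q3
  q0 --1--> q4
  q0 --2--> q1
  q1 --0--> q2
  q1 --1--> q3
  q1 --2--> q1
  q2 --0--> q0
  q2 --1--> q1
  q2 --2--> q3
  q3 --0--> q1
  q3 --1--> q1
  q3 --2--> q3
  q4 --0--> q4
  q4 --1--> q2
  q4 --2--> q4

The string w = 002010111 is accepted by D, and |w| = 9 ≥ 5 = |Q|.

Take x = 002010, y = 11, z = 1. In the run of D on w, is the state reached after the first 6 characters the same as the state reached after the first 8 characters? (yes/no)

no

State sequence: q0 -0-> q3 -0-> q1 -2-> q1 -0-> q2 -1-> q1 -0-> q2 -1-> q1 -1-> q3

After x (step 6): q2. After xy (step 8): q3.
They differ (q2 ≠ q3), so y is not a cycle from the state after x; this split is not the one the pumping-lemma construction produces, and pumping y need not keep the string in L(D).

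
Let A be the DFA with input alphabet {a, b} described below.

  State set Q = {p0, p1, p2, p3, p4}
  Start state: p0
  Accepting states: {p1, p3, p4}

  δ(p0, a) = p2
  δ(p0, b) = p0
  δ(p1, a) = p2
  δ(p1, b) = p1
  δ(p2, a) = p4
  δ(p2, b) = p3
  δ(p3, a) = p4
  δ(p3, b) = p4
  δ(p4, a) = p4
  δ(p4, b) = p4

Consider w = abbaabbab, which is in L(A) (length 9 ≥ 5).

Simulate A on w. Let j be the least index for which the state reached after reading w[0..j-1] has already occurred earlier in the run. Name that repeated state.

Run of A on w = a b b a a b b a b:
  step 0: p0  (start)
  step 1: p2  (read a: p0→p2)
  step 2: p3  (read b: p2→p3)
  step 3: p4  (read b: p3→p4)
  step 4: p4  (read a: p4→p4)   ← first repeat (p4 seen earlier)
  step 5: p4  (read a: p4→p4)
  step 6: p4  (read b: p4→p4)
  step 7: p4  (read b: p4→p4)
  step 8: p4  (read a: p4→p4)
  step 9: p4  (read b: p4→p4)

The earliest repeat is at step j = 4: A is in p4, which it already visited at step i = 3.
The DFA has 5 states, so the proof of the pumping lemma guarantees a repeated state among the first 5+1 visited; the segment between the two visits is the pumpable y.

p4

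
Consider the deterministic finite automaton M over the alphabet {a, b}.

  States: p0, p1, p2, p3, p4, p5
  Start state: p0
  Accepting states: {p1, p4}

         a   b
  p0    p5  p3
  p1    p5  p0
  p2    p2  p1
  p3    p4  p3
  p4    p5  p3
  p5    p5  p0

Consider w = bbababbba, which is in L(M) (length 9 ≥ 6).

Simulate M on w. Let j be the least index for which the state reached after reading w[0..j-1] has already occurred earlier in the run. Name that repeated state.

State sequence: p0 -b-> p3 -b-> p3 -a-> p4 -b-> p3 -a-> p4 -b-> p3 -b-> p3 -b-> p3 -a-> p4
First repeat at step 2: p3 was already visited.

The earliest repeat is at step j = 2: M is in p3, which it already visited at step i = 1.

p3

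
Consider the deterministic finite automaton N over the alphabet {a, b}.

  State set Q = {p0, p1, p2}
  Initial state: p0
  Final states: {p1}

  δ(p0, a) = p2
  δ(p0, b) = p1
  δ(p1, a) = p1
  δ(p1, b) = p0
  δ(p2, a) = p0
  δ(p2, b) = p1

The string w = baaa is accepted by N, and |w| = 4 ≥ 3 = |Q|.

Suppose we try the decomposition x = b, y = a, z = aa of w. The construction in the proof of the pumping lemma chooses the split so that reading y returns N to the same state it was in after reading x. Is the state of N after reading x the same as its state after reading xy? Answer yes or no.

State sequence: p0 -b-> p1 -a-> p1

After x (step 1): p1. After xy (step 2): p1.
They match, so y = a drives N around a cycle from p1 back to itself; pumping y any number of times keeps N in p1 before reading z, and xyⁱz ∈ L(N) for every i ≥ 0.

yes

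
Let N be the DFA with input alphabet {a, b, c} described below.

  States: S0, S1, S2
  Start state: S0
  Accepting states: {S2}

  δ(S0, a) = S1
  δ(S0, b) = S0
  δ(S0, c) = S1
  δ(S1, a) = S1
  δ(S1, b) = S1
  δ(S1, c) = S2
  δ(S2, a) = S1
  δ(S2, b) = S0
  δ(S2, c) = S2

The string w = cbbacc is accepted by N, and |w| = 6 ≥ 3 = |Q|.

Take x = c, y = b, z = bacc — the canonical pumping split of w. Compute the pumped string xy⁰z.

cbacc

xy⁰z = xz = c·bacc = cbacc.
Reading y = b takes N from S1 back to S1, so after x the machine is still in S1, and z then leads to the accepting state S2. Hence cbacc ∈ L(N).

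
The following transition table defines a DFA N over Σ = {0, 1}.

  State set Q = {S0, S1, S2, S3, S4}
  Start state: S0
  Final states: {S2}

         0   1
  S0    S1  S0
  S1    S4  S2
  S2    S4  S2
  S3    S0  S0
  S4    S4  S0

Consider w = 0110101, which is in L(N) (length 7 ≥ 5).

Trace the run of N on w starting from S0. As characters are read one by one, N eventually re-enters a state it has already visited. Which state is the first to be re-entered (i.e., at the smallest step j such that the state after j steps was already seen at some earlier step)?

S2

Run of N on w = 0 1 1 0 1 0 1:
  step 0: S0  (start)
  step 1: S1  (read 0: S0→S1)
  step 2: S2  (read 1: S1→S2)
  step 3: S2  (read 1: S2→S2)   ← first repeat (S2 seen earlier)
  step 4: S4  (read 0: S2→S4)
  step 5: S0  (read 1: S4→S0)
  step 6: S1  (read 0: S0→S1)
  step 7: S2  (read 1: S1→S2)

The earliest repeat is at step j = 3: N is in S2, which it already visited at step i = 2.
The DFA has 5 states, so the proof of the pumping lemma guarantees a repeated state among the first 5+1 visited; the segment between the two visits is the pumpable y.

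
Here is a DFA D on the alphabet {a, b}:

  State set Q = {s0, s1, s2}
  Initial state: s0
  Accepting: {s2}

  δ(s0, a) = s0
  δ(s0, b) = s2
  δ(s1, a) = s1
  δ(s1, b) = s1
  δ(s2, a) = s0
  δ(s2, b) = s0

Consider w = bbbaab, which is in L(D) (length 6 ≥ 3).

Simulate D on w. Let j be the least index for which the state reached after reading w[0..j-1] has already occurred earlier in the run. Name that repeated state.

s0

Run of D on w = b b b a a b:
  step 0: s0  (start)
  step 1: s2  (read b: s0→s2)
  step 2: s0  (read b: s2→s0)   ← first repeat (s0 seen earlier)
  step 3: s2  (read b: s0→s2)
  step 4: s0  (read a: s2→s0)
  step 5: s0  (read a: s0→s0)
  step 6: s2  (read b: s0→s2)

The earliest repeat is at step j = 2: D is in s0, which it already visited at step i = 0.
With |Q| = 3, pigeonhole forces a state repeat no later than step 3; the substring read between the first and second visits to that state can be pumped.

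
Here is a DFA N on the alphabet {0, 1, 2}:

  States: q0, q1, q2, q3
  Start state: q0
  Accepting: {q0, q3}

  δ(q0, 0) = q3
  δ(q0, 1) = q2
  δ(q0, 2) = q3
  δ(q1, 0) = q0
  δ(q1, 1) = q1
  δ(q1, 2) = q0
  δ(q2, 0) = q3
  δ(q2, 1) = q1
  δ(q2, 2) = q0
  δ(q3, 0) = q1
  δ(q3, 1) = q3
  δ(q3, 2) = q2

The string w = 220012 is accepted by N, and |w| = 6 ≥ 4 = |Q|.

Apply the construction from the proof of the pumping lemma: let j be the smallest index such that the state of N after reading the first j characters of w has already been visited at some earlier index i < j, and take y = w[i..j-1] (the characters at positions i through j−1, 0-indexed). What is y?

20

State sequence: q0 -2-> q3 -2-> q2 -0-> q3 -0-> q1 -1-> q1 -2-> q0
First repeat at step 3: q3 was already visited.

So i = 1, j = 3, giving x = w[0:1] = 2, y = w[1:3] = 20, z = w[3:6] = 012.
Check: |xy| = 3 ≤ 4 and |y| = 2 ≥ 1. Reading y takes N from q3 back to q3, so every xyⁱz is accepted.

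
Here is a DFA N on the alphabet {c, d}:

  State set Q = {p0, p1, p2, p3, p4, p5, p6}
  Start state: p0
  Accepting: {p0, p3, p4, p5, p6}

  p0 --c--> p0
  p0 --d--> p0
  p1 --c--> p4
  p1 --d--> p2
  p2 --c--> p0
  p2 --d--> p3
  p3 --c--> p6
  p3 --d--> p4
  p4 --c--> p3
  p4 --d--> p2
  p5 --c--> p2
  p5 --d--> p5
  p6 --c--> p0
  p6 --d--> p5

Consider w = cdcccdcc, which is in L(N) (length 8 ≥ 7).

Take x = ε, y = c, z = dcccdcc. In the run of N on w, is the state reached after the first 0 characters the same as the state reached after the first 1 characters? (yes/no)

Run of N on the first 1 characters of w = c:
  step 0: p0  (start)
  step 1: p0  (read c: p0→p0)

After x (step 0): p0. After xy (step 1): p0.
They match, so y = c drives N around a cycle from p0 back to itself; pumping y any number of times keeps N in p0 before reading z, and xyⁱz ∈ L(N) for every i ≥ 0.

yes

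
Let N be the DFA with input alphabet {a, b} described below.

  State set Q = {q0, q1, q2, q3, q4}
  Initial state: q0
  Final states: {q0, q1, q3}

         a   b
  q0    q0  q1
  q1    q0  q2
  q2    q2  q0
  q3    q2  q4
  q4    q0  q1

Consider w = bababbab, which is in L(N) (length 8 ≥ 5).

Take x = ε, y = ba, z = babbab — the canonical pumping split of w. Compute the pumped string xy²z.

xy^2z = ε·ba·ba·babbab = babababbab.
Reading y = ba takes N from q0 back to q0, so after x·y·y the machine is still in q0, and z then leads to the accepting state q0. Hence babababbab ∈ L(N).

babababbab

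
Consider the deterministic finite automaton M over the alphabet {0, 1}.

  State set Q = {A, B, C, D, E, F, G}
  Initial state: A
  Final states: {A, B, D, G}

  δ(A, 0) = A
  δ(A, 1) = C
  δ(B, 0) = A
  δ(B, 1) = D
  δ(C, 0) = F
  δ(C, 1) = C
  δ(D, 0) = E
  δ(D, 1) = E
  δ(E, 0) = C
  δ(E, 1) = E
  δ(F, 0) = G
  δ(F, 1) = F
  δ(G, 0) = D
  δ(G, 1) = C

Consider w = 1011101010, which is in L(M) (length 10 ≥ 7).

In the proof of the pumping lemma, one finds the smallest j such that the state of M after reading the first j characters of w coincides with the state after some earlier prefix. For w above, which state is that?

State sequence: A -1-> C -0-> F -1-> F -1-> F -1-> F -0-> G -1-> C -0-> F -1-> F -0-> G
First repeat at step 3: F was already visited.

The earliest repeat is at step j = 3: M is in F, which it already visited at step i = 2.
Pumping length from the standard proof: p = 7 (the number of states). The repeated state found above gives |xy| = j ≤ 7 and |y| = j − i ≥ 1.

F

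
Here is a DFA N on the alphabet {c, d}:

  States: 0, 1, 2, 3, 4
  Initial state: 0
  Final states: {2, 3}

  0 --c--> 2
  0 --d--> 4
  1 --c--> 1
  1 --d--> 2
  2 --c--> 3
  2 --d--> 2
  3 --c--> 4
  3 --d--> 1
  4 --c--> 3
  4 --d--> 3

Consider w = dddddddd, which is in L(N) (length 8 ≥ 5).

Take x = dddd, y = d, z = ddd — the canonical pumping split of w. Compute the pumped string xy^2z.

xy^2z = dddd·d·d·ddd = ddddddddd.
Reading y = d takes N from 2 back to 2, so after x·y·y the machine is still in 2, and z then leads to the accepting state 2. Hence ddddddddd ∈ L(N).

ddddddddd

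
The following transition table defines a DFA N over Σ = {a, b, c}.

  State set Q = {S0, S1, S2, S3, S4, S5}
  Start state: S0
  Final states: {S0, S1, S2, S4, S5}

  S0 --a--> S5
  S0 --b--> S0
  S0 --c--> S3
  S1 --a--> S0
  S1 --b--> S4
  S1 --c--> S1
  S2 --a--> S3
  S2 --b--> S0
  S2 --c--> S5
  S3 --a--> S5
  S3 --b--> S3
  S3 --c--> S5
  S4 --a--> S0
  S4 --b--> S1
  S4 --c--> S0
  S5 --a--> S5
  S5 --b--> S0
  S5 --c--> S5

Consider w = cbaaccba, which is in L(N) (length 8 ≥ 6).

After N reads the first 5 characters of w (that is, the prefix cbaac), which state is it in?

S5

Run of N on the first 5 characters of w = c b a a c:
  step 0: S0  (start)
  step 1: S3  (read c: S0→S3)
  step 2: S3  (read b: S3→S3)
  step 3: S5  (read a: S3→S5)
  step 4: S5  (read a: S5→S5)
  step 5: S5  (read c: S5→S5)

After reading 5 characters, N is in state S5.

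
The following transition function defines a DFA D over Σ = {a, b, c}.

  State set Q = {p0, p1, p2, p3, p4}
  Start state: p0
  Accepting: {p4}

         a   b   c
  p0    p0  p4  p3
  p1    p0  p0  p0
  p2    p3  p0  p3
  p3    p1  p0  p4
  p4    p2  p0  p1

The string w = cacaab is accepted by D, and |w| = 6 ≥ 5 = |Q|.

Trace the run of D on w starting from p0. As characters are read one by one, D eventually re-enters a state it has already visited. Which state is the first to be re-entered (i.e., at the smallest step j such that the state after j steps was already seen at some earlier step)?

p0

Run of D on w = c a c a a b:
  step 0: p0  (start)
  step 1: p3  (read c: p0→p3)
  step 2: p1  (read a: p3→p1)
  step 3: p0  (read c: p1→p0)   ← first repeat (p0 seen earlier)
  step 4: p0  (read a: p0→p0)
  step 5: p0  (read a: p0→p0)
  step 6: p4  (read b: p0→p4)

The earliest repeat is at step j = 3: D is in p0, which it already visited at step i = 0.
The DFA has 5 states, so the proof of the pumping lemma guarantees a repeated state among the first 5+1 visited; the segment between the two visits is the pumpable y.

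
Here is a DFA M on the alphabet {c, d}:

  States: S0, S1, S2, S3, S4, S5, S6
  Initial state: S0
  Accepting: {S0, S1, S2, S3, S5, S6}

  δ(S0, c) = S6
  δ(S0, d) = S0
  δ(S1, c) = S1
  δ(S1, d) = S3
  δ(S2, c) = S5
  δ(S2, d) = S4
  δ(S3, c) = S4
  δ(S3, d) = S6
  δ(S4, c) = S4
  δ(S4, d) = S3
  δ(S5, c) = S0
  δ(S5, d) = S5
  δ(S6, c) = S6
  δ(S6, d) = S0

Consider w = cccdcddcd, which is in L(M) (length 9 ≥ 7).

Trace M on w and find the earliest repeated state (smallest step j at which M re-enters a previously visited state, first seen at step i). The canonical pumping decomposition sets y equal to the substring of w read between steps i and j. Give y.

State sequence: S0 -c-> S6 -c-> S6 -c-> S6 -d-> S0 -c-> S6 -d-> S0 -d-> S0 -c-> S6 -d-> S0
First repeat at step 2: S6 was already visited.

So i = 1, j = 2, giving x = w[0:1] = c, y = w[1:2] = c, z = w[2:9] = cdcddcd.
Check: |xy| = 2 ≤ 7 and |y| = 1 ≥ 1. Reading y takes M from S6 back to S6, so every xyⁱz is accepted.

c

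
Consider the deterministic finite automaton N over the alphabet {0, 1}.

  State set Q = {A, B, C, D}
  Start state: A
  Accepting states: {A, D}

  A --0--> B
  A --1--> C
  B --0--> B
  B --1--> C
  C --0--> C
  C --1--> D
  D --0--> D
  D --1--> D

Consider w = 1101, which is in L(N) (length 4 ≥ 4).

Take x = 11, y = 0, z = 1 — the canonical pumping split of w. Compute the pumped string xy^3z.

110001

xy^3z = 11·0·0·0·1 = 110001.
Reading y = 0 takes N from D back to D, so after x·y·y·y the machine is still in D, and z then leads to the accepting state D. Hence 110001 ∈ L(N).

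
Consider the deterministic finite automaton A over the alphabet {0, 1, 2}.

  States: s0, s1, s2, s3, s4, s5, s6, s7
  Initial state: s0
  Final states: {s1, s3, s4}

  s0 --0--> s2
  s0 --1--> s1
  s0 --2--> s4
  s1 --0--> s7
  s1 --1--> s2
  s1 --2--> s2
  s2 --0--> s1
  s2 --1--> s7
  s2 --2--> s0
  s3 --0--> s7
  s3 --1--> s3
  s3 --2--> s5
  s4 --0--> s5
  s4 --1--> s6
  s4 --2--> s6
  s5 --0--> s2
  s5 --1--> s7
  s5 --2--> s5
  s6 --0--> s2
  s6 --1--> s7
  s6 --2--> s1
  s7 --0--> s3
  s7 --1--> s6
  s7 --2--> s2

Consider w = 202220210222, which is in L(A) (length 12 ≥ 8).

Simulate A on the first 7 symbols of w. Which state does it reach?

s0

Run of A on the first 7 characters of w = 2 0 2 2 2 0 2:
  step 0: s0  (start)
  step 1: s4  (read 2: s0→s4)
  step 2: s5  (read 0: s4→s5)
  step 3: s5  (read 2: s5→s5)
  step 4: s5  (read 2: s5→s5)
  step 5: s5  (read 2: s5→s5)
  step 6: s2  (read 0: s5→s2)
  step 7: s0  (read 2: s2→s0)

After reading 7 characters, A is in state s0.
(This kind of state-tracing is the core of the pumping-lemma construction: with 8 states, pigeonhole forces a repeat within the first 8 steps.)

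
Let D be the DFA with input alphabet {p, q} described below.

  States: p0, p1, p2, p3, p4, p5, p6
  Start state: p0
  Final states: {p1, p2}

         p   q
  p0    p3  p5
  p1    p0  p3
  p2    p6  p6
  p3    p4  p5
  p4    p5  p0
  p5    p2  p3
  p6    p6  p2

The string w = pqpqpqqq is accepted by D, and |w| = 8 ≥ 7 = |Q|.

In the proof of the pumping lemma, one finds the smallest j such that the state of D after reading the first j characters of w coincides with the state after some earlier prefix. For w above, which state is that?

Run of D on w = p q p q p q q q:
  step 0: p0  (start)
  step 1: p3  (read p: p0→p3)
  step 2: p5  (read q: p3→p5)
  step 3: p2  (read p: p5→p2)
  step 4: p6  (read q: p2→p6)
  step 5: p6  (read p: p6→p6)   ← first repeat (p6 seen earlier)
  step 6: p2  (read q: p6→p2)
  step 7: p6  (read q: p2→p6)
  step 8: p2  (read q: p6→p2)

The earliest repeat is at step j = 5: D is in p6, which it already visited at step i = 4.
The DFA has 7 states, so the proof of the pumping lemma guarantees a repeated state among the first 7+1 visited; the segment between the two visits is the pumpable y.

p6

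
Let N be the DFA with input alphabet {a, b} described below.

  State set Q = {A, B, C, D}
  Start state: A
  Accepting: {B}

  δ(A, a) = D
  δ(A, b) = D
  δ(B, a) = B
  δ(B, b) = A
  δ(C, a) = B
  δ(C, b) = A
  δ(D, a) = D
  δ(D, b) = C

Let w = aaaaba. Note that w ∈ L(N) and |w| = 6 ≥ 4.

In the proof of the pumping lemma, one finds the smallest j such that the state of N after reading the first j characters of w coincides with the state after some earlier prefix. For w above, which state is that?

State sequence: A -a-> D -a-> D -a-> D -a-> D -b-> C -a-> B
First repeat at step 2: D was already visited.

The earliest repeat is at step j = 2: N is in D, which it already visited at step i = 1.
With |Q| = 4, pigeonhole forces a state repeat no later than step 4; the substring read between the first and second visits to that state can be pumped.

D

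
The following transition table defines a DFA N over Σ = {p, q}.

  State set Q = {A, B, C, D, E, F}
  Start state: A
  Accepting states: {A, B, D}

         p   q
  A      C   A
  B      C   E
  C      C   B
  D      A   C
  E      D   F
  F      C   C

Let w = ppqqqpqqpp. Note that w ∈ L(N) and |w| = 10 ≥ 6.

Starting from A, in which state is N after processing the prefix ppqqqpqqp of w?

D

State sequence: A -p-> C -p-> C -q-> B -q-> E -q-> F -p-> C -q-> B -q-> E -p-> D

After reading 9 characters, N is in state D.
(This kind of state-tracing is the core of the pumping-lemma construction: with 6 states, pigeonhole forces a repeat within the first 6 steps.)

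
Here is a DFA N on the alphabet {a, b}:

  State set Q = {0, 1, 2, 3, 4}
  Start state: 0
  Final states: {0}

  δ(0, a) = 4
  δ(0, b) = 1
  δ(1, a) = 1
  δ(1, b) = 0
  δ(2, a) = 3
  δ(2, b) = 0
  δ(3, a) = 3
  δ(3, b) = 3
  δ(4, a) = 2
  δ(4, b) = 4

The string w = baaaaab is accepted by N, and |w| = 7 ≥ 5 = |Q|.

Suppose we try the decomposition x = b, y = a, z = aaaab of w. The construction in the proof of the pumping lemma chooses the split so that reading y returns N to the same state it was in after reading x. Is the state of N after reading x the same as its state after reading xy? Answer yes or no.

Run of N on the first 2 characters of w = b a:
  step 0: 0  (start)
  step 1: 1  (read b: 0→1)
  step 2: 1  (read a: 1→1)

After x (step 1): 1. After xy (step 2): 1.
They match, so y = a drives N around a cycle from 1 back to itself; pumping y any number of times keeps N in 1 before reading z, and xyⁱz ∈ L(N) for every i ≥ 0.

yes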